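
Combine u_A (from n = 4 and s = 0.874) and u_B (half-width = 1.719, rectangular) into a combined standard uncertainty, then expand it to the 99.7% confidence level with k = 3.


u_A = s / sqrt(n) = 0.874 / sqrt(4) = 0.437
u_B = half_width / sqrt(3) = 1.719 / sqrt(3) = 0.99246511
uc = sqrt(u_A^2 + u_B^2) = sqrt(0.437^2 + 0.99246511^2) = 1.084415
U = k * uc = 3 * 1.084415
U = 3.2532

3.2532


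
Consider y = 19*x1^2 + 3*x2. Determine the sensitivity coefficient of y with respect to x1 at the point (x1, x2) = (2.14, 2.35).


y = 19*x1^2 + 3*x2
dy/dx1 = 2*19*x1
Evaluate at x1 = 2.14: c1 = 38 * 2.14
c1 = 81.3200

81.3200


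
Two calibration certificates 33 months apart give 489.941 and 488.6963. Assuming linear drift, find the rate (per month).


rate = (v2 - v1) / months
= (488.6963 - 489.941) / 33
= -1.2447 / 33
= -0.0377

-0.0377


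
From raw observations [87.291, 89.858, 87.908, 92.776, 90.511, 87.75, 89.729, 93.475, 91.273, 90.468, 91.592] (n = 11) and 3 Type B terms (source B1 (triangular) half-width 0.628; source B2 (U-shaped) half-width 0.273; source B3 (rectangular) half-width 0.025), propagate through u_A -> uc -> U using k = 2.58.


mean = (87.291 + 89.858 + 87.908 + 92.776 + 90.511 + 87.75 + 89.729 + 93.475 + 91.273 + 90.468 + 91.592) / 11 = 90.23918182
s = sqrt(sum((x - mean)^2)/(n-1)) = 2.0164053
u_A = s / sqrt(n) = 2.0164053 / sqrt(11) = 0.60796907
u_B1 = 0.628 / sqrt(6) = 0.25637993
u_B2 = 0.273 / sqrt(2) = 0.19304015
u_B3 = 0.025 / sqrt(3) = 0.014433757
uc = sqrt(0.60796907^2 + 0.25637993^2 + 0.19304015^2 + 0.014433757^2) = 0.68762627
U = k * uc = 2.58 * 0.68762627
U = 1.7741

1.7741


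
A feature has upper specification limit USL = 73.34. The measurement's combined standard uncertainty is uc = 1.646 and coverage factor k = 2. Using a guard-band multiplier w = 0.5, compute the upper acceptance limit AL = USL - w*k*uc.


U = k * uc = 2 * 1.646 = 3.292
guard band g = w * U = 0.5 * 3.292 = 1.646
AL = USL - g = 73.34 - 1.646
AL = 71.6940

71.6940


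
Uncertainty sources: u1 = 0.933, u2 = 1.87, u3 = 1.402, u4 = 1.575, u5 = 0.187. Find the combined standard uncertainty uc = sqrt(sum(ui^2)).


uc = sqrt(0.933^2 + 1.87^2 + 1.402^2 + 1.575^2 + 0.187^2)
uc = sqrt(8.848587)
uc = 2.9747

2.9747


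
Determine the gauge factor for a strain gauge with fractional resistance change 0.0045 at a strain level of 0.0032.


GF = (dR/R) / epsilon
= 0.0045 / 0.0032
= 1.4062

1.4062


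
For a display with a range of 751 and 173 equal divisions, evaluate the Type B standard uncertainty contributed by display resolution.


resolution = range / divisions
resolution = 751 / 173 = 4.3410405
u_res = resolution / (2*sqrt(3))
u_res = 4.3410405 / 3.4641016
u_res = 1.2532

1.2532


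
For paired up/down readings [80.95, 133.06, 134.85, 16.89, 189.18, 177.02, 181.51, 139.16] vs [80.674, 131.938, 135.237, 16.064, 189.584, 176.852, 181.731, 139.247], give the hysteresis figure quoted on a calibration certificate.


|80.95 - 80.674| = 0.2760
|133.06 - 131.938| = 1.1220
|134.85 - 135.237| = 0.3870
|16.89 - 16.064| = 0.8260
|189.18 - 189.584| = 0.4040
|177.02 - 176.852| = 0.1680
|181.51 - 181.731| = 0.2210
|139.16 - 139.247| = 0.0870
hysteresis = max(diffs) = 1.1220

1.1220


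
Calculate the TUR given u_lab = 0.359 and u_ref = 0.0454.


TUR = u_lab / u_ref
= 0.359 / 0.0454
= 7.9075

7.9075


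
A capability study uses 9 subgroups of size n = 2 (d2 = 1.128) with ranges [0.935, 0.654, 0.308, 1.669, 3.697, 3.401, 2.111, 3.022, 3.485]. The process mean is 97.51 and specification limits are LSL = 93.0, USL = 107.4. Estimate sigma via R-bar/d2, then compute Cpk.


R_bar = (0.935 + 0.654 + 0.308 + 1.669 + 3.697 + 3.401 + 2.111 + 3.022 + 3.485) / 9 = 2.1424444
sigma = R_bar / d2 = 2.1424444 / 1.128 = 1.8993301
Cp = (USL - LSL)/(6*sigma) = (107.4 - 93.0)/(6*1.8993301) = 1.2636
Cpu = (107.4 - 97.51)/(3*1.8993301) = 1.7357
Cpl = (97.51 - 93.0)/(3*1.8993301) = 0.7915
Cpk = min(Cpu, Cpl) = 0.7915

0.7915


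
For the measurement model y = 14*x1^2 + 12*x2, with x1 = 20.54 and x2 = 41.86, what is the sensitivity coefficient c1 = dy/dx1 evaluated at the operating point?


y = 14*x1^2 + 12*x2
dy/dx1 = 2*14*x1
Evaluate at x1 = 20.54: c1 = 28 * 20.54
c1 = 575.1200

575.1200


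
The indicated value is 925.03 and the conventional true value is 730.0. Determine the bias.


Systematic error = measured - true
= 925.03 - 730.0
= 195.0300

195.0300


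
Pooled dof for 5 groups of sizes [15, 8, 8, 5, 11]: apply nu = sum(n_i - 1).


nu = sum_i (n_i - 1)
nu = ((15 - 1) + (8 - 1) + (8 - 1) + (5 - 1) + (11 - 1))
nu = 14 + 7 + 7 + 4 + 10
nu = 42

42


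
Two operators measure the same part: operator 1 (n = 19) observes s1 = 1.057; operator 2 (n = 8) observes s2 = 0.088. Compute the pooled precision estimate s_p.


s_p = sqrt(((n1-1)*s1^2 + (n2-1)*s2^2) / (n1+n2-2))
numerator = (19-1)*1.057^2 + (8-1)*0.088^2 = 20.110482 + 0.054208 = 20.16469
denominator = 19 + 8 - 2 = 25
s_p^2 = 20.16469 / 25 = 0.8065876
s_p = sqrt(0.8065876) = 0.8981

0.8981


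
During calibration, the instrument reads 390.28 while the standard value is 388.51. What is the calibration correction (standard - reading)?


Correction = standard - reading
= 388.51 - 390.28
= -1.7700

-1.7700


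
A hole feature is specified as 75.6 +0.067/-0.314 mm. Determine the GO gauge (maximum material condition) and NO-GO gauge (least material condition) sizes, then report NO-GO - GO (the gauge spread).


GO = nominal - lower_tol (smallest hole = maximum material condition)
GO = 75.6 - 0.314 = 75.286
NO-GO = nominal + upper_tol (largest hole = least material condition)
NO-GO = 75.6 + 0.067 = 75.667
spread = NO-GO - GO = 75.667 - 75.286 = 0.3810

0.3810


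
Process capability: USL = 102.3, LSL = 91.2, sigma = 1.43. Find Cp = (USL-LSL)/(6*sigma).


Cp = (USL - LSL) / (6 * sigma)
= (102.3 - 91.2) / (6 * 1.43)
= 11.1000 / 8.5800
= 1.2937

1.2937


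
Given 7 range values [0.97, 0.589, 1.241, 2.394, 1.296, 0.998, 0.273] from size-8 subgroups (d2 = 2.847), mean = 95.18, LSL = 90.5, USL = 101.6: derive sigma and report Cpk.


R_bar = (0.97 + 0.589 + 1.241 + 2.394 + 1.296 + 0.998 + 0.273) / 7 = 1.1087143
sigma = R_bar / d2 = 1.1087143 / 2.847 = 0.38943249
Cp = (USL - LSL)/(6*sigma) = (101.6 - 90.5)/(6*0.38943249) = 4.7505
Cpu = (101.6 - 95.18)/(3*0.38943249) = 5.4952
Cpl = (95.18 - 90.5)/(3*0.38943249) = 4.0058
Cpk = min(Cpu, Cpl) = 4.0058

4.0058


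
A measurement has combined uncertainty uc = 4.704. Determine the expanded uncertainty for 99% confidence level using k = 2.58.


U = k * uc
U = 2.58 * 4.704
U = 12.1363

12.1363


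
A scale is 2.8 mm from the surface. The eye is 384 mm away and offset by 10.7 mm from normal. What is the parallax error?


error = h * offset / d
= 2.8 * 10.7 / 384
= 0.0780

0.0780


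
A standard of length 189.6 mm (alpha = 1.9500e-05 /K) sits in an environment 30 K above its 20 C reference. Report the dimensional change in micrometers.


dL = L * alpha * dT
= 189.6 * 1.9500e-05 * 30
= 0.1109160 mm
dL_um = 0.1109160 * 1000 = 110.9160 um

110.9160


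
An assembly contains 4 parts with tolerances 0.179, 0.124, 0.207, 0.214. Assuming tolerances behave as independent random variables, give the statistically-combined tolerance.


RSS = sqrt(0.179^2 + 0.124^2 + 0.207^2 + 0.214^2)
= sqrt(0.136062)
= 0.3689

0.3689


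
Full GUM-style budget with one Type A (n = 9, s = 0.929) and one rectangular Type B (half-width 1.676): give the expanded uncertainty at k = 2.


u_A = s / sqrt(n) = 0.929 / sqrt(9) = 0.30966667
u_B = half_width / sqrt(3) = 1.676 / sqrt(3) = 0.96763905
uc = sqrt(u_A^2 + u_B^2) = sqrt(0.30966667^2 + 0.96763905^2) = 1.0159817
U = k * uc = 2 * 1.0159817
U = 2.0320

2.0320


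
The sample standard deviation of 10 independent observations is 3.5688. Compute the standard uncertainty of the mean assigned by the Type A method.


u_A = s / sqrt(n)
u_A = 3.5688 / sqrt(10)
u_A = 3.5688 / 3.1622777
u_A = 1.1286

1.1286


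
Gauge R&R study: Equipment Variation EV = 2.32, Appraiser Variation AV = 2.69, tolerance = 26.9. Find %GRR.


GRR = sqrt(EV^2 + AV^2) = sqrt(2.32^2 + 2.69^2) = 3.5522528
%GRR = GRR / tol * 100 = 3.5522528 / 26.9 * 100
%GRR = 13.2054

13.2054


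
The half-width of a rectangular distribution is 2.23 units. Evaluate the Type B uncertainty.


u_B = half_width / sqrt(3)
u_B = 2.23 / 1.7320508
u_B = 1.2875

1.2875


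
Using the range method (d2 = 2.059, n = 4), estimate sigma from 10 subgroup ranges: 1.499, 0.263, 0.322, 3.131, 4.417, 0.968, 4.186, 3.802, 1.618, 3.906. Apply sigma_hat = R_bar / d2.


R_bar = (1.499 + 0.263 + 0.322 + 3.131 + 4.417 + 0.968 + 4.186 + 3.802 + 1.618 + 3.906) / 10
R_bar = 24.112 / 10 = 2.4112
sigma_hat = R_bar / d2 = 2.4112 / 2.059 = 1.1711

1.1711


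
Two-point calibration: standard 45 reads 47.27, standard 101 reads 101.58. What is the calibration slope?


slope = (y2 - y1) / (x2 - x1)
= (101.58 - 47.27) / (101 - 45)
= 54.3100 / 56
= 0.9698

0.9698


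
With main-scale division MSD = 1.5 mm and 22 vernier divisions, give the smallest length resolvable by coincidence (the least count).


LC = MSD / n_div
= 1.5 / 22
= 0.0682

0.0682


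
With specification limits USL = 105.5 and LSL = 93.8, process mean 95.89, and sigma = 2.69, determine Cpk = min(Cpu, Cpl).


Cpu = (USL - mean) / (3*sigma) = (105.5 - 95.89) / (3*2.69) = 1.1908
Cpl = (mean - LSL) / (3*sigma) = (95.89 - 93.8) / (3*2.69) = 0.2590
Cpk = min(Cpu, Cpl) = 0.2590

0.2590


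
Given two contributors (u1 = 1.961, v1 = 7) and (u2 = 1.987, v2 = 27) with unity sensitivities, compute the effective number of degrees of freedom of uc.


uc = sqrt(u1^2 + u2^2) = sqrt(1.961^2 + 1.987^2) = 2.7917181
v_eff = uc^4 / (u1^4/v1 + u2^4/v2)
= 2.7917181^4 / (1.961^4/7 + 1.987^4/27)
= 60.741603 / 2.6899107
v_eff = 22.5813

22.5813


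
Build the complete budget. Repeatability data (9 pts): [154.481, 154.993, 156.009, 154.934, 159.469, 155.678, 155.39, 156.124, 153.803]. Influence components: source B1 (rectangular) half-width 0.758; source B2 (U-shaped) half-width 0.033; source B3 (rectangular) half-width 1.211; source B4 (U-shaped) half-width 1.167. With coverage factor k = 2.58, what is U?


mean = (154.481 + 154.993 + 156.009 + 154.934 + 159.469 + 155.678 + 155.39 + 156.124 + 153.803) / 9 = 155.6534444
s = sqrt(sum((x - mean)^2)/(n-1)) = 1.6096921
u_A = s / sqrt(n) = 1.6096921 / sqrt(9) = 0.53656403
u_B1 = 0.758 / sqrt(3) = 0.4376315
u_B2 = 0.033 / sqrt(2) = 0.023334524
u_B3 = 1.211 / sqrt(3) = 0.69917118
u_B4 = 1.167 / sqrt(2) = 0.82519361
uc = sqrt(0.53656403^2 + 0.4376315^2 + 0.023334524^2 + 0.69917118^2 + 0.82519361^2) = 1.2844266
U = k * uc = 2.58 * 1.2844266
U = 3.3138

3.3138


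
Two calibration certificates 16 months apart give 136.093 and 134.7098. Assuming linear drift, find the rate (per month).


rate = (v2 - v1) / months
= (134.7098 - 136.093) / 16
= -1.3832 / 16
= -0.0864

-0.0864


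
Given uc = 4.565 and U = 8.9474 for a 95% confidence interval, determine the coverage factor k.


k = U / uc
k = 8.9474 / 4.565
k = 1.96

1.96


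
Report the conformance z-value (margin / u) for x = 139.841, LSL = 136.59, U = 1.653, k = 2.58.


u = U / k = 1.653 / 2.58 = 0.64069767
margin = |LSL - x| = |136.59 - 139.841| = 3.251
z = margin / u = 3.251 / 0.64069767
z = 5.0742

5.0742


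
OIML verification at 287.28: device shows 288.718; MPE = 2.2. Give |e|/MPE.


e = indication - reference = 288.718 - 287.28 = 1.4380
|e| = 1.4380
ratio = |e| / MPE = 1.4380 / 2.2
ratio = 0.6536

0.6536


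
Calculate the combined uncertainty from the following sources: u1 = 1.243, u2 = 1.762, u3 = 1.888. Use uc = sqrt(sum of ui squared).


uc = sqrt(1.243^2 + 1.762^2 + 1.888^2)
uc = sqrt(8.214237)
uc = 2.8660

2.8660


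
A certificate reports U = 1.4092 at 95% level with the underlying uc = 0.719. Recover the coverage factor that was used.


k = U / uc
k = 1.4092 / 0.719
k = 1.96

1.96


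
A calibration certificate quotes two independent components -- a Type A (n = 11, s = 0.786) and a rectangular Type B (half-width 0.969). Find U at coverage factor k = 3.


u_A = s / sqrt(n) = 0.786 / sqrt(11) = 0.23698792
u_B = half_width / sqrt(3) = 0.969 / sqrt(3) = 0.55945241
uc = sqrt(u_A^2 + u_B^2) = sqrt(0.23698792^2 + 0.55945241^2) = 0.60757738
U = k * uc = 3 * 0.60757738
U = 1.8227

1.8227


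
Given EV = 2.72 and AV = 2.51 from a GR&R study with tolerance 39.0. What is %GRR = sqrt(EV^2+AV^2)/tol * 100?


GRR = sqrt(EV^2 + AV^2) = sqrt(2.72^2 + 2.51^2) = 3.7011485
%GRR = GRR / tol * 100 = 3.7011485 / 39.0 * 100
%GRR = 9.4901

9.4901


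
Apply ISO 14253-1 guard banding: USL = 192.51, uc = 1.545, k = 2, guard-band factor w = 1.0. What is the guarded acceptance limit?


U = k * uc = 2 * 1.545 = 3.09
guard band g = w * U = 1.0 * 3.09 = 3.09
AL = USL - g = 192.51 - 3.09
AL = 189.4200

189.4200


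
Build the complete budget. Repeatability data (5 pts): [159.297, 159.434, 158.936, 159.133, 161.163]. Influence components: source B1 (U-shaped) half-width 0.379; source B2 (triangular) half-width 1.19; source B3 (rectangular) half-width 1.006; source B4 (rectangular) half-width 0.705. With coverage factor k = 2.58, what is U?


mean = (159.297 + 159.434 + 158.936 + 159.133 + 161.163) / 5 = 159.5926
s = sqrt(sum((x - mean)^2)/(n-1)) = 0.89736353
u_A = s / sqrt(n) = 0.89736353 / sqrt(5) = 0.40131317
u_B1 = 0.379 / sqrt(2) = 0.26799347
u_B2 = 1.19 / sqrt(6) = 0.48581547
u_B3 = 1.006 / sqrt(3) = 0.58081437
u_B4 = 0.705 / sqrt(3) = 0.40703194
uc = sqrt(0.40131317^2 + 0.26799347^2 + 0.48581547^2 + 0.58081437^2 + 0.40703194^2) = 0.98585484
U = k * uc = 2.58 * 0.98585484
U = 2.5435

2.5435


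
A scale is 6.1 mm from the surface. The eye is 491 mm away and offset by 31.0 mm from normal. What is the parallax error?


error = h * offset / d
= 6.1 * 31.0 / 491
= 0.3851

0.3851


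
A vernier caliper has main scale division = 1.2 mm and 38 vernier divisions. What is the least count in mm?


LC = MSD / n_div
= 1.2 / 38
= 0.0316

0.0316


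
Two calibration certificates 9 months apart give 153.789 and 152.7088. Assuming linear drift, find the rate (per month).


rate = (v2 - v1) / months
= (152.7088 - 153.789) / 9
= -1.0802 / 9
= -0.1200

-0.1200


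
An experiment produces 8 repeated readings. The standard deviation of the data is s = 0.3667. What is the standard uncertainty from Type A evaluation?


u_A = s / sqrt(n)
u_A = 0.3667 / sqrt(8)
u_A = 0.3667 / 2.8284271
u_A = 0.1296

0.1296


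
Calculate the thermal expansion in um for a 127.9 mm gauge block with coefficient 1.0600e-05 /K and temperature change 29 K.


dL = L * alpha * dT
= 127.9 * 1.0600e-05 * 29
= 0.0393165 mm
dL_um = 0.0393165 * 1000 = 39.3165 um

39.3165


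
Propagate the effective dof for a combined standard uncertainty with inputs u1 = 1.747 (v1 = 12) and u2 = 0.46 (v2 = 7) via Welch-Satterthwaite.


uc = sqrt(u1^2 + u2^2) = sqrt(1.747^2 + 0.46^2) = 1.8065462
v_eff = uc^4 / (u1^4/v1 + u2^4/v2)
= 1.8065462^4 / (1.747^4/12 + 0.46^4/7)
= 10.651145 / 0.78262628
v_eff = 13.6095

13.6095


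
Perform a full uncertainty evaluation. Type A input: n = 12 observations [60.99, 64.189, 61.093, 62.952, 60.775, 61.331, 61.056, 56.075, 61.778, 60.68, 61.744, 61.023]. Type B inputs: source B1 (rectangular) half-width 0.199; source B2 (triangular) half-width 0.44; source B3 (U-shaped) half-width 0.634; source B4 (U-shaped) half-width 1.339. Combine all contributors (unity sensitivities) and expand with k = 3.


mean = (60.99 + 64.189 + 61.093 + 62.952 + 60.775 + 61.331 + 61.056 + 56.075 + 61.778 + 60.68 + 61.744 + 61.023) / 12 = 61.1405
s = sqrt(sum((x - mean)^2)/(n-1)) = 1.8933517
u_A = s / sqrt(n) = 1.8933517 / sqrt(12) = 0.54656356
u_B1 = 0.199 / sqrt(3) = 0.1148927
u_B2 = 0.44 / sqrt(6) = 0.17962925
u_B3 = 0.634 / sqrt(2) = 0.4483057
u_B4 = 1.339 / sqrt(2) = 0.94681598
uc = sqrt(0.54656356^2 + 0.1148927^2 + 0.17962925^2 + 0.4483057^2 + 0.94681598^2) = 1.200682
U = k * uc = 3 * 1.200682
U = 3.6020

3.6020


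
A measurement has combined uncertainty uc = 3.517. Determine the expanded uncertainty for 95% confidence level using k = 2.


U = k * uc
U = 2 * 3.517
U = 7.0340

7.0340


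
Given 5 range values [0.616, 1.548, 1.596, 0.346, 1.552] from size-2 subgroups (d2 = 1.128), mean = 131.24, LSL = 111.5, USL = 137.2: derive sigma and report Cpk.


R_bar = (0.616 + 1.548 + 1.596 + 0.346 + 1.552) / 5 = 1.1316
sigma = R_bar / d2 = 1.1316 / 1.128 = 1.0031915
Cp = (USL - LSL)/(6*sigma) = (137.2 - 111.5)/(6*1.0031915) = 4.2697
Cpu = (137.2 - 131.24)/(3*1.0031915) = 1.9803
Cpl = (131.24 - 111.5)/(3*1.0031915) = 6.5591
Cpk = min(Cpu, Cpl) = 1.9803

1.9803


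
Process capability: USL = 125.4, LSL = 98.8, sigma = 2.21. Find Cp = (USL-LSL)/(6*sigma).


Cp = (USL - LSL) / (6 * sigma)
= (125.4 - 98.8) / (6 * 2.21)
= 26.6000 / 13.2600
= 2.0060

2.0060


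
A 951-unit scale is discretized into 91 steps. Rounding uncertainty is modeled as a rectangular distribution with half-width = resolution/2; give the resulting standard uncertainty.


resolution = range / divisions
resolution = 951 / 91 = 10.450549
u_res = resolution / (2*sqrt(3))
u_res = 10.450549 / 3.4641016
u_res = 3.0168

3.0168


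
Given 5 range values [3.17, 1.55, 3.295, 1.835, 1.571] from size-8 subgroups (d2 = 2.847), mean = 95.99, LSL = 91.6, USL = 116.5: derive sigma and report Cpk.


R_bar = (3.17 + 1.55 + 3.295 + 1.835 + 1.571) / 5 = 2.2842
sigma = R_bar / d2 = 2.2842 / 2.847 = 0.80231823
Cp = (USL - LSL)/(6*sigma) = (116.5 - 91.6)/(6*0.80231823) = 5.1725
Cpu = (116.5 - 95.99)/(3*0.80231823) = 8.5211
Cpl = (95.99 - 91.6)/(3*0.80231823) = 1.8239
Cpk = min(Cpu, Cpl) = 1.8239

1.8239


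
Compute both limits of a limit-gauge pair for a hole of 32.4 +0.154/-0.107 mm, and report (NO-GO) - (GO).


GO = nominal - lower_tol (smallest hole = maximum material condition)
GO = 32.4 - 0.107 = 32.293
NO-GO = nominal + upper_tol (largest hole = least material condition)
NO-GO = 32.4 + 0.154 = 32.554
spread = NO-GO - GO = 32.554 - 32.293 = 0.2610

0.2610


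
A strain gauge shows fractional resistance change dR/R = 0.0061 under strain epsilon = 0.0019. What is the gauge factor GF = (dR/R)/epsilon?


GF = (dR/R) / epsilon
= 0.0061 / 0.0019
= 3.2105

3.2105


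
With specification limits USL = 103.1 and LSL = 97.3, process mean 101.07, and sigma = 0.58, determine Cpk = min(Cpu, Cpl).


Cpu = (USL - mean) / (3*sigma) = (103.1 - 101.07) / (3*0.58) = 1.1667
Cpl = (mean - LSL) / (3*sigma) = (101.07 - 97.3) / (3*0.58) = 2.1667
Cpk = min(Cpu, Cpl) = 1.1667

1.1667


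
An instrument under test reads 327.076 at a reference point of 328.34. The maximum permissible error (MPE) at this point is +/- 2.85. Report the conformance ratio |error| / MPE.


e = indication - reference = 327.076 - 328.34 = -1.2640
|e| = 1.2640
ratio = |e| / MPE = 1.2640 / 2.85
ratio = 0.4435

0.4435


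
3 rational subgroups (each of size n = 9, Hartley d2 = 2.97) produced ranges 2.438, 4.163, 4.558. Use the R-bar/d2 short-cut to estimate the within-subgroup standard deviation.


R_bar = (2.438 + 4.163 + 4.558) / 3
R_bar = 11.159 / 3 = 3.7196667
sigma_hat = R_bar / d2 = 3.7196667 / 2.97 = 1.2524

1.2524


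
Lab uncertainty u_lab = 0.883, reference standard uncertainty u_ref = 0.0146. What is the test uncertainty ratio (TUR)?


TUR = u_lab / u_ref
= 0.883 / 0.0146
= 60.4795

60.4795


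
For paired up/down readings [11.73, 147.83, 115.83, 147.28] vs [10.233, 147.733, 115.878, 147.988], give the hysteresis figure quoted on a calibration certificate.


|11.73 - 10.233| = 1.4970
|147.83 - 147.733| = 0.0970
|115.83 - 115.878| = 0.0480
|147.28 - 147.988| = 0.7080
hysteresis = max(diffs) = 1.4970

1.4970


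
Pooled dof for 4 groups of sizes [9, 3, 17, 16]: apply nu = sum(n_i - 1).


nu = sum_i (n_i - 1)
nu = ((9 - 1) + (3 - 1) + (17 - 1) + (16 - 1))
nu = 8 + 2 + 16 + 15
nu = 41

41


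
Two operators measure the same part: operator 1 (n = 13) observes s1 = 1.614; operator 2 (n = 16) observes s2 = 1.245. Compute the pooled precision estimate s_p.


s_p = sqrt(((n1-1)*s1^2 + (n2-1)*s2^2) / (n1+n2-2))
numerator = (13-1)*1.614^2 + (16-1)*1.245^2 = 31.259952 + 23.250375 = 54.510327
denominator = 13 + 16 - 2 = 27
s_p^2 = 54.510327 / 27 = 2.018901
s_p = sqrt(2.018901) = 1.4209

1.4209


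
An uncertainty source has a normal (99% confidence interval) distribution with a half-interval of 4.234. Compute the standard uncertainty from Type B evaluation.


u_B = half_width / 2.576
u_B = 4.234 / 2.576
u_B = 1.6436

1.6436


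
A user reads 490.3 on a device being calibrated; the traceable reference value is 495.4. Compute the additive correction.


Correction = standard - reading
= 495.4 - 490.3
= 5.1000

5.1000


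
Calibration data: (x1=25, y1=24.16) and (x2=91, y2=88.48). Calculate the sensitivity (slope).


slope = (y2 - y1) / (x2 - x1)
= (88.48 - 24.16) / (91 - 25)
= 64.3200 / 66
= 0.9745

0.9745


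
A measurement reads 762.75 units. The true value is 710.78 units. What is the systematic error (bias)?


Systematic error = measured - true
= 762.75 - 710.78
= 51.9700

51.9700


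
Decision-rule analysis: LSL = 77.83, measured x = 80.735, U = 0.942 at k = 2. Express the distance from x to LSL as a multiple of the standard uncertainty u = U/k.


u = U / k = 0.942 / 2 = 0.471
margin = |LSL - x| = |77.83 - 80.735| = 2.905
z = margin / u = 2.905 / 0.471
z = 6.1677

6.1677


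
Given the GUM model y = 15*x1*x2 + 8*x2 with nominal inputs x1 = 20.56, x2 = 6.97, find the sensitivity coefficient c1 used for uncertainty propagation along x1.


y = 15*x1*x2 + 8*x2
dy/dx1 = 15*x2
Evaluate at x2 = 6.97: c1 = 15 * 6.97
c1 = 104.5500

104.5500


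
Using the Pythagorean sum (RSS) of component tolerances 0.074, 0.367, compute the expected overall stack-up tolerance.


RSS = sqrt(0.074^2 + 0.367^2)
= sqrt(0.140165)
= 0.3744

0.3744


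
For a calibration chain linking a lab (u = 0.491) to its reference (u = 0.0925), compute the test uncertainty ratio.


TUR = u_lab / u_ref
= 0.491 / 0.0925
= 5.3081

5.3081


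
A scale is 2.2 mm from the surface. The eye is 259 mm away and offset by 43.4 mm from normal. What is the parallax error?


error = h * offset / d
= 2.2 * 43.4 / 259
= 0.3686

0.3686


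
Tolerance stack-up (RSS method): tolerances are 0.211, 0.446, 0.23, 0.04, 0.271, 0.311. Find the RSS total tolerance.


RSS = sqrt(0.211^2 + 0.446^2 + 0.23^2 + 0.04^2 + 0.271^2 + 0.311^2)
= sqrt(0.468099)
= 0.6842

0.6842


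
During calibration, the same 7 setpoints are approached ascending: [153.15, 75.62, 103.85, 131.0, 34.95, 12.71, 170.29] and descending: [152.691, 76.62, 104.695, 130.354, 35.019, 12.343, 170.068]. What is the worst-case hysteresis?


|153.15 - 152.691| = 0.4590
|75.62 - 76.62| = 1.0000
|103.85 - 104.695| = 0.8450
|131.0 - 130.354| = 0.6460
|34.95 - 35.019| = 0.0690
|12.71 - 12.343| = 0.3670
|170.29 - 170.068| = 0.2220
hysteresis = max(diffs) = 1.0000

1.0000


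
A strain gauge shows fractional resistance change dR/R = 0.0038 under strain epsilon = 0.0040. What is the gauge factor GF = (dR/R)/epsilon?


GF = (dR/R) / epsilon
= 0.0038 / 0.0040
= 0.9500

0.9500


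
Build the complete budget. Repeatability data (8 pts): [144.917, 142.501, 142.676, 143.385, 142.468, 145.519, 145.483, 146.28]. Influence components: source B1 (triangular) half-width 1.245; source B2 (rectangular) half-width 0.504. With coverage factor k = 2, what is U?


mean = (144.917 + 142.501 + 142.676 + 143.385 + 142.468 + 145.519 + 145.483 + 146.28) / 8 = 144.153625
s = sqrt(sum((x - mean)^2)/(n-1)) = 1.5621578
u_A = s / sqrt(n) = 1.5621578 / sqrt(8) = 0.55230619
u_B1 = 1.245 / sqrt(6) = 0.50826912
u_B2 = 0.504 / sqrt(3) = 0.29098454
uc = sqrt(0.55230619^2 + 0.50826912^2 + 0.29098454^2) = 0.80501654
U = k * uc = 2 * 0.80501654
U = 1.6100

1.6100


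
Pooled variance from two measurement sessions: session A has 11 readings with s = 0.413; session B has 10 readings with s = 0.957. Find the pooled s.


s_p = sqrt(((n1-1)*s1^2 + (n2-1)*s2^2) / (n1+n2-2))
numerator = (11-1)*0.413^2 + (10-1)*0.957^2 = 1.70569 + 8.242641 = 9.948331
denominator = 11 + 10 - 2 = 19
s_p^2 = 9.948331 / 19 = 0.52359637
s_p = sqrt(0.52359637) = 0.7236

0.7236


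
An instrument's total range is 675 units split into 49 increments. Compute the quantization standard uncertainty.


resolution = range / divisions
resolution = 675 / 49 = 13.77551
u_res = resolution / (2*sqrt(3))
u_res = 13.77551 / 3.4641016
u_res = 3.9766

3.9766


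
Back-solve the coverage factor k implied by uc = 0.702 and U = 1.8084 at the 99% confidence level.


k = U / uc
k = 1.8084 / 0.702
k = 2.576

2.576


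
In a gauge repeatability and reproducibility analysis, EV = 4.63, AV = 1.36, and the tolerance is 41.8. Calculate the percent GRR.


GRR = sqrt(EV^2 + AV^2) = sqrt(4.63^2 + 1.36^2) = 4.8256088
%GRR = GRR / tol * 100 = 4.8256088 / 41.8 * 100
%GRR = 11.5445

11.5445


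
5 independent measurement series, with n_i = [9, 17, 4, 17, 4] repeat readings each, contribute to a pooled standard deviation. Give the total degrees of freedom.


nu = sum_i (n_i - 1)
nu = ((9 - 1) + (17 - 1) + (4 - 1) + (17 - 1) + (4 - 1))
nu = 8 + 16 + 3 + 16 + 3
nu = 46

46


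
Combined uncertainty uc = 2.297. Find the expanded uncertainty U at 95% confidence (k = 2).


U = k * uc
U = 2 * 2.297
U = 4.5940

4.5940


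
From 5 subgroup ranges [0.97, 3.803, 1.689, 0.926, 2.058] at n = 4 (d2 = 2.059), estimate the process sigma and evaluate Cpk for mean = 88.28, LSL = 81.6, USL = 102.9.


R_bar = (0.97 + 3.803 + 1.689 + 0.926 + 2.058) / 5 = 1.8892
sigma = R_bar / d2 = 1.8892 / 2.059 = 0.91753278
Cp = (USL - LSL)/(6*sigma) = (102.9 - 81.6)/(6*0.91753278) = 3.8691
Cpu = (102.9 - 88.28)/(3*0.91753278) = 5.3113
Cpl = (88.28 - 81.6)/(3*0.91753278) = 2.4268
Cpk = min(Cpu, Cpl) = 2.4268

2.4268


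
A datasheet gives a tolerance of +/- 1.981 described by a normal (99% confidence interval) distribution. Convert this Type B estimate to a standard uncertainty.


u_B = half_width / 2.576
u_B = 1.981 / 2.576
u_B = 0.7690

0.7690


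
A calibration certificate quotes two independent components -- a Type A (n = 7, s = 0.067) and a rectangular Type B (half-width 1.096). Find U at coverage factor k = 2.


u_A = s / sqrt(n) = 0.067 / sqrt(7) = 0.02532362
u_B = half_width / sqrt(3) = 1.096 / sqrt(3) = 0.6327759
uc = sqrt(u_A^2 + u_B^2) = sqrt(0.02532362^2 + 0.6327759^2) = 0.63328242
U = k * uc = 2 * 0.63328242
U = 1.2666

1.2666


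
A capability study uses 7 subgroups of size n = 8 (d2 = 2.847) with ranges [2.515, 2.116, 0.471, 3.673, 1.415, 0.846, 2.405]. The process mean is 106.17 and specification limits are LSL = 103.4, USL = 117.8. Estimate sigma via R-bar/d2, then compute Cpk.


R_bar = (2.515 + 2.116 + 0.471 + 3.673 + 1.415 + 0.846 + 2.405) / 7 = 1.9201429
sigma = R_bar / d2 = 1.9201429 / 2.847 = 0.67444429
Cp = (USL - LSL)/(6*sigma) = (117.8 - 103.4)/(6*0.67444429) = 3.5585
Cpu = (117.8 - 106.17)/(3*0.67444429) = 5.7479
Cpl = (106.17 - 103.4)/(3*0.67444429) = 1.3690
Cpk = min(Cpu, Cpl) = 1.3690

1.3690


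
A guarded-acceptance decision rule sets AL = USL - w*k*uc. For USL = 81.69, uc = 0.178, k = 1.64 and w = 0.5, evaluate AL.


U = k * uc = 1.64 * 0.178 = 0.29192
guard band g = w * U = 0.5 * 0.29192 = 0.14596
AL = USL - g = 81.69 - 0.14596
AL = 81.5440

81.5440


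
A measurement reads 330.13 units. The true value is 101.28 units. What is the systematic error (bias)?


Systematic error = measured - true
= 330.13 - 101.28
= 228.8500

228.8500


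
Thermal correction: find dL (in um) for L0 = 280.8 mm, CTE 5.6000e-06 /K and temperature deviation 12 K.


dL = L * alpha * dT
= 280.8 * 5.6000e-06 * 12
= 0.0188698 mm
dL_um = 0.0188698 * 1000 = 18.8698 um

18.8698


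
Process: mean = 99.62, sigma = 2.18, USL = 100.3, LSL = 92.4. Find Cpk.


Cpu = (USL - mean) / (3*sigma) = (100.3 - 99.62) / (3*2.18) = 0.1040
Cpl = (mean - LSL) / (3*sigma) = (99.62 - 92.4) / (3*2.18) = 1.1040
Cpk = min(Cpu, Cpl) = 0.1040

0.1040


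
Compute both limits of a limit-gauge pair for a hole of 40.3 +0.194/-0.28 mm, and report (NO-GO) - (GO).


GO = nominal - lower_tol (smallest hole = maximum material condition)
GO = 40.3 - 0.28 = 40.02
NO-GO = nominal + upper_tol (largest hole = least material condition)
NO-GO = 40.3 + 0.194 = 40.494
spread = NO-GO - GO = 40.494 - 40.02 = 0.4740

0.4740


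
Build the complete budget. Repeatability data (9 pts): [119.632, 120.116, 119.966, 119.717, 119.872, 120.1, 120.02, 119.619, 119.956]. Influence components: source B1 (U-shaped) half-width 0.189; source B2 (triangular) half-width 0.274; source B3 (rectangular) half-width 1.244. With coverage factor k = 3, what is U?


mean = (119.632 + 120.116 + 119.966 + 119.717 + 119.872 + 120.1 + 120.02 + 119.619 + 119.956) / 9 = 119.8886667
s = sqrt(sum((x - mean)^2)/(n-1)) = 0.19119689
u_A = s / sqrt(n) = 0.19119689 / sqrt(9) = 0.063732297
u_B1 = 0.189 / sqrt(2) = 0.13364318
u_B2 = 0.274 / sqrt(6) = 0.11186003
u_B3 = 1.244 / sqrt(3) = 0.71822373
uc = sqrt(0.063732297^2 + 0.13364318^2 + 0.11186003^2 + 0.71822373^2) = 0.7418088
U = k * uc = 3 * 0.7418088
U = 2.2254

2.2254


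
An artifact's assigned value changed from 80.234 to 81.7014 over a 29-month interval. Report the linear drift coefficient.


rate = (v2 - v1) / months
= (81.7014 - 80.234) / 29
= 1.4674 / 29
= 0.0506

0.0506


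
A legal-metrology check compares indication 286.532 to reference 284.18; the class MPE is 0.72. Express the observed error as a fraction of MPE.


e = indication - reference = 286.532 - 284.18 = 2.3520
|e| = 2.3520
ratio = |e| / MPE = 2.3520 / 0.72
ratio = 3.2667

3.2667


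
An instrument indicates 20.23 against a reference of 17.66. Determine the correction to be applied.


Correction = standard - reading
= 17.66 - 20.23
= -2.5700

-2.5700


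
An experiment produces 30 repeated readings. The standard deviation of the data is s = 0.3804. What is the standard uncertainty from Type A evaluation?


u_A = s / sqrt(n)
u_A = 0.3804 / sqrt(30)
u_A = 0.3804 / 5.4772256
u_A = 0.0695

0.0695


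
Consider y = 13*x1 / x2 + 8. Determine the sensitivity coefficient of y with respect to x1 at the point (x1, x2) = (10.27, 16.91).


y = 13*x1 / x2 + 8
dy/dx1 = 13/x2
Evaluate at x2 = 16.91: c1 = 13 / 16.91
c1 = 0.7688

0.7688


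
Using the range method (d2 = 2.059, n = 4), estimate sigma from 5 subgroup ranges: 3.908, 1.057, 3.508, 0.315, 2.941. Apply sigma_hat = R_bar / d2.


R_bar = (3.908 + 1.057 + 3.508 + 0.315 + 2.941) / 5
R_bar = 11.729 / 5 = 2.3458
sigma_hat = R_bar / d2 = 2.3458 / 2.059 = 1.1393

1.1393


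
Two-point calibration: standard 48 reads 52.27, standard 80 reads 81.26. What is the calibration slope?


slope = (y2 - y1) / (x2 - x1)
= (81.26 - 52.27) / (80 - 48)
= 28.9900 / 32
= 0.9059

0.9059


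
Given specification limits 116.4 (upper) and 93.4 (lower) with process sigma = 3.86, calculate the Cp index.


Cp = (USL - LSL) / (6 * sigma)
= (116.4 - 93.4) / (6 * 3.86)
= 23.0000 / 23.1600
= 0.9931

0.9931


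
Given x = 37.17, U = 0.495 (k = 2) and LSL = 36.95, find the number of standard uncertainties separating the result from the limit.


u = U / k = 0.495 / 2 = 0.2475
margin = |LSL - x| = |36.95 - 37.17| = 0.22
z = margin / u = 0.22 / 0.2475
z = 0.8889

0.8889


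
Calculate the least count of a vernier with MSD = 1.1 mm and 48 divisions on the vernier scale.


LC = MSD / n_div
= 1.1 / 48
= 0.0229

0.0229


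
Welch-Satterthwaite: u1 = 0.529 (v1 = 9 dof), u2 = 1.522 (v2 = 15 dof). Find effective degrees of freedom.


uc = sqrt(u1^2 + u2^2) = sqrt(0.529^2 + 1.522^2) = 1.6113116
v_eff = uc^4 / (u1^4/v1 + u2^4/v2)
= 1.6113116^4 / (0.529^4/9 + 1.522^4/15)
= 6.7409039 / 0.3664411
v_eff = 18.3956

18.3956


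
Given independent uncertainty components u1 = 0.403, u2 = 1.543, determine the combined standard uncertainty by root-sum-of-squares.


uc = sqrt(0.403^2 + 1.543^2)
uc = sqrt(2.543258)
uc = 1.5948

1.5948


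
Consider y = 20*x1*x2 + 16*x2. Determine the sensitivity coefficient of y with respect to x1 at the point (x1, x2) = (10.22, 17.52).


y = 20*x1*x2 + 16*x2
dy/dx1 = 20*x2
Evaluate at x2 = 17.52: c1 = 20 * 17.52
c1 = 350.4000

350.4000


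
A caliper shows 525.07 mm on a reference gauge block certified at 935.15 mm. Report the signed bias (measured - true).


Systematic error = measured - true
= 525.07 - 935.15
= -410.0800

-410.0800


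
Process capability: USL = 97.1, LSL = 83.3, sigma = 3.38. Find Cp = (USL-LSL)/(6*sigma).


Cp = (USL - LSL) / (6 * sigma)
= (97.1 - 83.3) / (6 * 3.38)
= 13.8000 / 20.2800
= 0.6805

0.6805


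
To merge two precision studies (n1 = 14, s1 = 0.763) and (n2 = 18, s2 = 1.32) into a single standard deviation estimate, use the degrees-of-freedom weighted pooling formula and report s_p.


s_p = sqrt(((n1-1)*s1^2 + (n2-1)*s2^2) / (n1+n2-2))
numerator = (14-1)*0.763^2 + (18-1)*1.32^2 = 7.568197 + 29.6208 = 37.188997
denominator = 14 + 18 - 2 = 30
s_p^2 = 37.188997 / 30 = 1.2396332
s_p = sqrt(1.2396332) = 1.1134

1.1134


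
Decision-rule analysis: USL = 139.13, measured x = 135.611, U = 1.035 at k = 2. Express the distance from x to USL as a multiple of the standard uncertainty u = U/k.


u = U / k = 1.035 / 2 = 0.5175
margin = |USL - x| = |139.13 - 135.611| = 3.519
z = margin / u = 3.519 / 0.5175
z = 6.8000

6.8000


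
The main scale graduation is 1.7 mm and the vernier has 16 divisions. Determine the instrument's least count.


LC = MSD / n_div
= 1.7 / 16
= 0.1062

0.1062


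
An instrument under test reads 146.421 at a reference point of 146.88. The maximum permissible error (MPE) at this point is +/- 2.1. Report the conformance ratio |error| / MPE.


e = indication - reference = 146.421 - 146.88 = -0.4590
|e| = 0.4590
ratio = |e| / MPE = 0.4590 / 2.1
ratio = 0.2186

0.2186


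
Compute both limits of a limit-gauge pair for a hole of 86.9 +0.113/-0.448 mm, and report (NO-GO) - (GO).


GO = nominal - lower_tol (smallest hole = maximum material condition)
GO = 86.9 - 0.448 = 86.452
NO-GO = nominal + upper_tol (largest hole = least material condition)
NO-GO = 86.9 + 0.113 = 87.013
spread = NO-GO - GO = 87.013 - 86.452 = 0.5610

0.5610


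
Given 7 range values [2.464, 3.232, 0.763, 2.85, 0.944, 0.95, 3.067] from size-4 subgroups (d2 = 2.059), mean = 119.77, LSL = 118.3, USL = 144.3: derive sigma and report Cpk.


R_bar = (2.464 + 3.232 + 0.763 + 2.85 + 0.944 + 0.95 + 3.067) / 7 = 2.0385714
sigma = R_bar / d2 = 2.0385714 / 2.059 = 0.99007839
Cp = (USL - LSL)/(6*sigma) = (144.3 - 118.3)/(6*0.99007839) = 4.3768
Cpu = (144.3 - 119.77)/(3*0.99007839) = 8.2586
Cpl = (119.77 - 118.3)/(3*0.99007839) = 0.4949
Cpk = min(Cpu, Cpl) = 0.4949

0.4949


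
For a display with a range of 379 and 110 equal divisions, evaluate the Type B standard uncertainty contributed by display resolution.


resolution = range / divisions
resolution = 379 / 110 = 3.4454545
u_res = resolution / (2*sqrt(3))
u_res = 3.4454545 / 3.4641016
u_res = 0.9946

0.9946


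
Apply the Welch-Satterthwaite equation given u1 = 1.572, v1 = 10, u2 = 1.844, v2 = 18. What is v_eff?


uc = sqrt(u1^2 + u2^2) = sqrt(1.572^2 + 1.844^2) = 2.423122
v_eff = uc^4 / (u1^4/v1 + u2^4/v2)
= 2.423122^4 / (1.572^4/10 + 1.844^4/18)
= 34.47475 / 1.2530242
v_eff = 27.5132

27.5132


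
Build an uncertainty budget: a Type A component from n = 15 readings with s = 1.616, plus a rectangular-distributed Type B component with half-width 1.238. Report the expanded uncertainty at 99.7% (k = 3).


u_A = s / sqrt(n) = 1.616 / sqrt(15) = 0.41724941
u_B = half_width / sqrt(3) = 1.238 / sqrt(3) = 0.71475963
uc = sqrt(u_A^2 + u_B^2) = sqrt(0.41724941^2 + 0.71475963^2) = 0.82763422
U = k * uc = 3 * 0.82763422
U = 2.4829

2.4829


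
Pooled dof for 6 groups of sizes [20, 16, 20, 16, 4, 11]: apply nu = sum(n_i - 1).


nu = sum_i (n_i - 1)
nu = ((20 - 1) + (16 - 1) + (20 - 1) + (16 - 1) + (4 - 1) + (11 - 1))
nu = 19 + 15 + 19 + 15 + 3 + 10
nu = 81

81


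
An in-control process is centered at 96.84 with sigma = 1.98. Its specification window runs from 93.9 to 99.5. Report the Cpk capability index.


Cpu = (USL - mean) / (3*sigma) = (99.5 - 96.84) / (3*1.98) = 0.4478
Cpl = (mean - LSL) / (3*sigma) = (96.84 - 93.9) / (3*1.98) = 0.4949
Cpk = min(Cpu, Cpl) = 0.4478

0.4478


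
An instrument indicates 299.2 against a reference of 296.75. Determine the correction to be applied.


Correction = standard - reading
= 296.75 - 299.2
= -2.4500

-2.4500


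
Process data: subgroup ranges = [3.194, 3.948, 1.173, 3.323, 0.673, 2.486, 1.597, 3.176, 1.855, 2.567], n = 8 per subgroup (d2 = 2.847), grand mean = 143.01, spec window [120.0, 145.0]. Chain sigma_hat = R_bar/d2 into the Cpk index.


R_bar = (3.194 + 3.948 + 1.173 + 3.323 + 0.673 + 2.486 + 1.597 + 3.176 + 1.855 + 2.567) / 10 = 2.3992
sigma = R_bar / d2 = 2.3992 / 2.847 = 0.84271163
Cp = (USL - LSL)/(6*sigma) = (145.0 - 120.0)/(6*0.84271163) = 4.9444
Cpu = (145.0 - 143.01)/(3*0.84271163) = 0.7871
Cpl = (143.01 - 120.0)/(3*0.84271163) = 9.1016
Cpk = min(Cpu, Cpl) = 0.7871

0.7871


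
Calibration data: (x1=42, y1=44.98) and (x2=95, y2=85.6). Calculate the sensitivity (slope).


slope = (y2 - y1) / (x2 - x1)
= (85.6 - 44.98) / (95 - 42)
= 40.6200 / 53
= 0.7664

0.7664


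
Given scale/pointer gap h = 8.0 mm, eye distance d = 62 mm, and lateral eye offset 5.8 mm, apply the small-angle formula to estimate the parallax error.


error = h * offset / d
= 8.0 * 5.8 / 62
= 0.7484

0.7484


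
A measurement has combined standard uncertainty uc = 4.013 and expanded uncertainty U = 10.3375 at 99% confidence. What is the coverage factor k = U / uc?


k = U / uc
k = 10.3375 / 4.013
k = 2.576

2.576


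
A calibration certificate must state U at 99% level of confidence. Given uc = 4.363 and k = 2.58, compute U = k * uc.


U = k * uc
U = 2.58 * 4.363
U = 11.2565

11.2565


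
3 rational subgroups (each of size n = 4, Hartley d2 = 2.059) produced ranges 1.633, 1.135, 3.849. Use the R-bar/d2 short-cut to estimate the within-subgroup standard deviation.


R_bar = (1.633 + 1.135 + 3.849) / 3
R_bar = 6.617 / 3 = 2.2056667
sigma_hat = R_bar / d2 = 2.2056667 / 2.059 = 1.0712

1.0712


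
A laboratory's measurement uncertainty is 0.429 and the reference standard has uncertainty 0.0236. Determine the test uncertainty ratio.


TUR = u_lab / u_ref
= 0.429 / 0.0236
= 18.1780

18.1780


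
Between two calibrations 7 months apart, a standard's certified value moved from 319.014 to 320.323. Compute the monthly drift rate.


rate = (v2 - v1) / months
= (320.323 - 319.014) / 7
= 1.3090 / 7
= 0.1870

0.1870


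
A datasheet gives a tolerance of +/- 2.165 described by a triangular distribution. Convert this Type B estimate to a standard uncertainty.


u_B = half_width / sqrt(6)
u_B = 2.165 / 2.4494897
u_B = 0.8839

0.8839


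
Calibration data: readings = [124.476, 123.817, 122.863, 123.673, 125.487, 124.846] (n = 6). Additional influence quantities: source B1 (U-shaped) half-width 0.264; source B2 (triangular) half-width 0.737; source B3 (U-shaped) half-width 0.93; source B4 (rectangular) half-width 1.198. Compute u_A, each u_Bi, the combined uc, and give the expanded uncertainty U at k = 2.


mean = (124.476 + 123.817 + 122.863 + 123.673 + 125.487 + 124.846) / 6 = 124.1936667
s = sqrt(sum((x - mean)^2)/(n-1)) = 0.93398151
u_A = s / sqrt(n) = 0.93398151 / sqrt(6) = 0.38129635
u_B1 = 0.264 / sqrt(2) = 0.18667619
u_B2 = 0.737 / sqrt(6) = 0.30087899
u_B3 = 0.93 / sqrt(2) = 0.65760931
u_B4 = 1.198 / sqrt(3) = 0.69166562
uc = sqrt(0.38129635^2 + 0.18667619^2 + 0.30087899^2 + 0.65760931^2 + 0.69166562^2) = 1.0870209
U = k * uc = 2 * 1.0870209
U = 2.1740

2.1740
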